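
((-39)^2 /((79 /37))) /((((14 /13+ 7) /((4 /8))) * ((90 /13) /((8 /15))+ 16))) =1.52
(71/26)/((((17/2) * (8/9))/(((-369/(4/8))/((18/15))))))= -392985/1768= -222.28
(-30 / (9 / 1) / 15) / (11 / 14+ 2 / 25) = -700 / 2727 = -0.26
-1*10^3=-1000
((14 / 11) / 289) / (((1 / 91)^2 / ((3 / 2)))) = 173901 / 3179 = 54.70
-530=-530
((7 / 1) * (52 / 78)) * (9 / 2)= 21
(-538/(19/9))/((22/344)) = -832824/209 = -3984.80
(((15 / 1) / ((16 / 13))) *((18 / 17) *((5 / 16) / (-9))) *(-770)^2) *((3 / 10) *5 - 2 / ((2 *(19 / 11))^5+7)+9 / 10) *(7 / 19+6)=-67341123525400725 / 16612541168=-4053631.70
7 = 7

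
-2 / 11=-0.18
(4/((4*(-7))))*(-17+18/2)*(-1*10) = -80/7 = -11.43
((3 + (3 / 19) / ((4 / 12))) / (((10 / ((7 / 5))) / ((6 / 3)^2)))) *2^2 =3696 / 475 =7.78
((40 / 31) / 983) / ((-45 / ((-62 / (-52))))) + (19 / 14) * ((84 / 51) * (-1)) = -4370486 / 1955187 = -2.24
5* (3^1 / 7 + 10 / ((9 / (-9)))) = -335 / 7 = -47.86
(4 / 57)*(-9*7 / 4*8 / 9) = -56 / 57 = -0.98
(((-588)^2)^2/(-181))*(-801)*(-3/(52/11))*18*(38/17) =-540321029356002048/40001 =-13507688041699.01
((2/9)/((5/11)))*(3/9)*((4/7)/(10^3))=11/118125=0.00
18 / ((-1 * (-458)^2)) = -9 / 104882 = -0.00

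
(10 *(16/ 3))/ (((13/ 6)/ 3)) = 960/ 13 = 73.85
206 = 206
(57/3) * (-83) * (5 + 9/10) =-93043/10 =-9304.30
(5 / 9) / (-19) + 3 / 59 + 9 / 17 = 94507 / 171513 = 0.55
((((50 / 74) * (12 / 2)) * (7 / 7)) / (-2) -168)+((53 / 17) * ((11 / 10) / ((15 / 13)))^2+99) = -965109511 / 14152500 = -68.19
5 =5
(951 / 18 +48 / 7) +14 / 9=7717 / 126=61.25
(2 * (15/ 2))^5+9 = 759384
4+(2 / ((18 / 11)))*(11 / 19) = 805 / 171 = 4.71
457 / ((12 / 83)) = 3160.92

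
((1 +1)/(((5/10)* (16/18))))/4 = 9/8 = 1.12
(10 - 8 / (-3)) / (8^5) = 19 / 49152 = 0.00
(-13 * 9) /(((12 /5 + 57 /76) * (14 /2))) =-260 /49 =-5.31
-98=-98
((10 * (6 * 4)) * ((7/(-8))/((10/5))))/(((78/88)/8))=-12320/13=-947.69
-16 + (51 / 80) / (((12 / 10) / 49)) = 321 / 32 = 10.03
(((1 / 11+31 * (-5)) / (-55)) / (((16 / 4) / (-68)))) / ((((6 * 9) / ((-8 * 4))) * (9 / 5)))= 154496 / 9801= 15.76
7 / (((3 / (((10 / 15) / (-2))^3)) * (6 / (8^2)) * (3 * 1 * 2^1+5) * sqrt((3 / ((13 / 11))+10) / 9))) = -224 * sqrt(2119) / 145233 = -0.07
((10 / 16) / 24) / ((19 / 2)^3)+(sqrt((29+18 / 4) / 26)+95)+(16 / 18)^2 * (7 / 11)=sqrt(871) / 26+4669224581 / 48890952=96.64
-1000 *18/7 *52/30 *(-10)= 312000/7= 44571.43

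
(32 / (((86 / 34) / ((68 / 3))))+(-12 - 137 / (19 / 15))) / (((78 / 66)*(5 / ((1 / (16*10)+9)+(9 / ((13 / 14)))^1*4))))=10380436561 / 7706400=1346.99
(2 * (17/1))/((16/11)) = 187/8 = 23.38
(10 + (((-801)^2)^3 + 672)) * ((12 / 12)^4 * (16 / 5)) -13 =4225859747993687663 / 5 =845171949598737532.60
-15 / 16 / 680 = -3 / 2176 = -0.00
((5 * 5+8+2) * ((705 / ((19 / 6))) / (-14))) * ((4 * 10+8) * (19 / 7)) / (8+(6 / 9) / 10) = -7614000 / 847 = -8989.37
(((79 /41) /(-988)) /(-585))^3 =493039 /13307301667993214232000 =0.00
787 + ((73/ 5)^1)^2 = 25004/ 25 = 1000.16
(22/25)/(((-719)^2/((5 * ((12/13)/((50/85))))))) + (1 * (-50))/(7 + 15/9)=-969299631/168012325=-5.77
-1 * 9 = -9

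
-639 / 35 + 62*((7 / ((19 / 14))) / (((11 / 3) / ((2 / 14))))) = -42411 / 7315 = -5.80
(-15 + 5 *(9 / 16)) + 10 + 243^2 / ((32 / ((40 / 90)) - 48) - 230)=-475997 / 1648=-288.83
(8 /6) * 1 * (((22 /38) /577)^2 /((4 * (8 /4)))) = 121 /721124214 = 0.00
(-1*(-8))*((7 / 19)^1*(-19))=-56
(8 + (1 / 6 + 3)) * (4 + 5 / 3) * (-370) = -210715 / 9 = -23412.78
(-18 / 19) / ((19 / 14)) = -252 / 361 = -0.70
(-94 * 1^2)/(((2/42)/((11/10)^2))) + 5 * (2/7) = -835489/350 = -2387.11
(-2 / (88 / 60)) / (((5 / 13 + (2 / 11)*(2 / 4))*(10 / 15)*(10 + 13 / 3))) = -1755 / 5848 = -0.30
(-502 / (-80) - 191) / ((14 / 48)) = -22167 / 35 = -633.34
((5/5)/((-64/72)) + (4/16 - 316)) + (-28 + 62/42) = -57691/168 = -343.40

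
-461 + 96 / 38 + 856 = 7553 / 19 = 397.53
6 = 6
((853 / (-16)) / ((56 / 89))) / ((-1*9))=75917 / 8064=9.41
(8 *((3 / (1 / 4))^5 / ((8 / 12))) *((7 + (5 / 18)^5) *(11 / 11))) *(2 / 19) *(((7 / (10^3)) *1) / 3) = 2963542624 / 577125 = 5135.01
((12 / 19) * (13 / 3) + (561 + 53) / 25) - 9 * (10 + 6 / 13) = -412842 / 6175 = -66.86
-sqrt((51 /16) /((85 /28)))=-sqrt(105) /10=-1.02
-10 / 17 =-0.59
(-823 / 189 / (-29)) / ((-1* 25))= -823 / 137025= -0.01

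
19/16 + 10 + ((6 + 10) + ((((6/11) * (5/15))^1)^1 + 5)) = 5697/176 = 32.37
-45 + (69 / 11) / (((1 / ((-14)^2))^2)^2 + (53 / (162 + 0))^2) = 155098416539889 / 11400101582507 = 13.61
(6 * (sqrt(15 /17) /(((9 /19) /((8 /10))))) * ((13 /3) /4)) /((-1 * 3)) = -494 * sqrt(255) /2295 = -3.44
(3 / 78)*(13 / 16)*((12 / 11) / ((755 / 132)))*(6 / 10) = 27 / 7550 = 0.00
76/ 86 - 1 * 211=-9035/ 43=-210.12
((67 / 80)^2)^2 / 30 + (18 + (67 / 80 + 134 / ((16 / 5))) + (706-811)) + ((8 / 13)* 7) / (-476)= -12024930282259 / 271564800000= -44.28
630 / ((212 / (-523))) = -164745 / 106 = -1554.20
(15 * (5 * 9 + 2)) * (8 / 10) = 564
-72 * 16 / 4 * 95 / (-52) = 6840 / 13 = 526.15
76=76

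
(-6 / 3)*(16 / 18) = -16 / 9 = -1.78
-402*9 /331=-3618 /331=-10.93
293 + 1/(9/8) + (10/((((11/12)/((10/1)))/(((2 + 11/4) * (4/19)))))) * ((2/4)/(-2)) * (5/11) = 306545/1089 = 281.49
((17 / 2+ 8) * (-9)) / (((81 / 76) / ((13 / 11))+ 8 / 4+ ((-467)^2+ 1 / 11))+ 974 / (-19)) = -537966 / 789888883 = -0.00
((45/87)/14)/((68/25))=375/27608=0.01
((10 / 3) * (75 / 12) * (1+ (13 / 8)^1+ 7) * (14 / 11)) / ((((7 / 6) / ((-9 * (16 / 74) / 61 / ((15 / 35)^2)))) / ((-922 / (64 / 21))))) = 415072875 / 36112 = 11494.04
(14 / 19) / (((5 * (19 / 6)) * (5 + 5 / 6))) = 72 / 9025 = 0.01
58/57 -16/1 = -854/57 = -14.98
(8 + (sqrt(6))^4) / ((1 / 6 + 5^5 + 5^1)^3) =9504 / 6624546273541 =0.00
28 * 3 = 84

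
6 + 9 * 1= 15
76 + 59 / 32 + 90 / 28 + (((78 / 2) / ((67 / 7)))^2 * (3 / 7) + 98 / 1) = 187204085 / 1005536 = 186.17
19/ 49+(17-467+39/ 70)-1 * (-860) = 201363/ 490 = 410.94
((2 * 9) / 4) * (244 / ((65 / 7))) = 7686 / 65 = 118.25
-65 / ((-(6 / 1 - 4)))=65 / 2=32.50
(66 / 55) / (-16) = -3 / 40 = -0.08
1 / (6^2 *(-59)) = -0.00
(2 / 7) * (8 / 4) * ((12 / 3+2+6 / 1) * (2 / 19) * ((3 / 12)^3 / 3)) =1 / 266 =0.00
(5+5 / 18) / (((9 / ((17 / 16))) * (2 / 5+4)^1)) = 8075 / 57024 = 0.14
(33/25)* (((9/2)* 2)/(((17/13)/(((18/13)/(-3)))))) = -1782/425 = -4.19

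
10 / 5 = 2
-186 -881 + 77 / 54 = -57541 / 54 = -1065.57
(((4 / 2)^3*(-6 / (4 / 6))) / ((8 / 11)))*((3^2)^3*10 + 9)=-722601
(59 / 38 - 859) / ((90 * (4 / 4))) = -10861 / 1140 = -9.53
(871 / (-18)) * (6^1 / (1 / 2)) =-580.67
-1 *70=-70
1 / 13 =0.08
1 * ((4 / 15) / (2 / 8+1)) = 16 / 75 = 0.21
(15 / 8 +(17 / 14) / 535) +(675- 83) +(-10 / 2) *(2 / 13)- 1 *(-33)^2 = -193140001 / 389480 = -495.89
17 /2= 8.50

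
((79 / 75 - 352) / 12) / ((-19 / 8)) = 52642 / 4275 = 12.31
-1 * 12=-12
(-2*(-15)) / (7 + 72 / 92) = 690 / 179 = 3.85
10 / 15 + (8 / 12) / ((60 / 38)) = 49 / 45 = 1.09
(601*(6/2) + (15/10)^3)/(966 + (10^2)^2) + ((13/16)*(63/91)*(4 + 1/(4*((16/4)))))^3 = 1112858481651/91989475328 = 12.10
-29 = -29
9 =9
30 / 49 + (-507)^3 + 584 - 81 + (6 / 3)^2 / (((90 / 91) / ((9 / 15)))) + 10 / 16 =-3831506088281 / 29400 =-130323336.34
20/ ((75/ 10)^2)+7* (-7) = -2189/ 45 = -48.64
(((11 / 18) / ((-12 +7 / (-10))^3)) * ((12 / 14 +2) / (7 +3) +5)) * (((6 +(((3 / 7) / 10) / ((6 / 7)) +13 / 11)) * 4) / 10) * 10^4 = -45.62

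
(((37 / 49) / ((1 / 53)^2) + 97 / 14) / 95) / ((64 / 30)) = 625635 / 59584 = 10.50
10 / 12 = 5 / 6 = 0.83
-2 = -2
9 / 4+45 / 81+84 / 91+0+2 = 2681 / 468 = 5.73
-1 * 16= -16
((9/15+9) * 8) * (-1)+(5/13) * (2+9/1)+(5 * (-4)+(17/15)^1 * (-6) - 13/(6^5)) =-50226029/505440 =-99.37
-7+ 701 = 694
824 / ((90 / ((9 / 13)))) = 412 / 65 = 6.34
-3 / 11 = -0.27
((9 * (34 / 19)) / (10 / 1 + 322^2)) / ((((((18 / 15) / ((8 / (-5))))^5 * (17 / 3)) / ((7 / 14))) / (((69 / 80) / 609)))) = -736 / 8998824555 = -0.00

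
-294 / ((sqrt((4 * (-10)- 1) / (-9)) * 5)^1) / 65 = -882 * sqrt(41) / 13325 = -0.42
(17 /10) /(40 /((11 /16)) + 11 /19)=3553 /122810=0.03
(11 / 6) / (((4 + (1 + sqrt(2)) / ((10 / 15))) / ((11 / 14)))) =1331 / 4326 - 121 * sqrt(2) / 1442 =0.19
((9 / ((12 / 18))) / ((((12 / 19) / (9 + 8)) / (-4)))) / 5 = -2907 / 10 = -290.70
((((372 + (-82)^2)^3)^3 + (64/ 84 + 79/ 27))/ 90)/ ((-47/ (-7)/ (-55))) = -94836812934477256625791504905324731891/ 22842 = -4151861173911096078530405000000000.00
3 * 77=231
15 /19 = 0.79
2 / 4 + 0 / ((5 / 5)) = 1 / 2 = 0.50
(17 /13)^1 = 17 /13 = 1.31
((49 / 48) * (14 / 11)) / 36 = 0.04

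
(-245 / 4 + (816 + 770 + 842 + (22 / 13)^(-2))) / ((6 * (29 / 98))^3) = 11232302977 / 26559621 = 422.91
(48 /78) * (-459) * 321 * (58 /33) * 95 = -2164901040 /143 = -15139168.11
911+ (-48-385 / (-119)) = 14726 / 17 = 866.24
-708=-708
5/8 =0.62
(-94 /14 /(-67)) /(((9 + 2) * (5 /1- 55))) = -0.00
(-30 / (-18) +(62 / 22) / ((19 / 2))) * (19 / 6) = 1231 / 198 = 6.22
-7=-7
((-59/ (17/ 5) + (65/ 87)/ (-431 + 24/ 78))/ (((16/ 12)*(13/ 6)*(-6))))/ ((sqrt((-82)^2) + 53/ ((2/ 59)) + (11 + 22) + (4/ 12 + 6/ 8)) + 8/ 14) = 0.00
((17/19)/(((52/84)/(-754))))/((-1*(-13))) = -20706/247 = -83.83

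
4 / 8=0.50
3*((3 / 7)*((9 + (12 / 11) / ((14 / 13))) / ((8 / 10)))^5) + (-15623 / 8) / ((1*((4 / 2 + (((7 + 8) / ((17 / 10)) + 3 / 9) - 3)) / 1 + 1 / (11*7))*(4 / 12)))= 245386170134525369334789 / 622481707789534208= 394206.23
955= 955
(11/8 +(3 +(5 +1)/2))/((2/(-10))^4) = 36875/8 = 4609.38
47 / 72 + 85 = 6167 / 72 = 85.65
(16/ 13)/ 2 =8/ 13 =0.62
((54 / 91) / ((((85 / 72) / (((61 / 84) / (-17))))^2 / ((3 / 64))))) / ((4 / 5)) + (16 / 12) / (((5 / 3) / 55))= 2621840491169 / 59587222240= 44.00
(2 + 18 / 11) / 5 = 8 / 11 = 0.73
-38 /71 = -0.54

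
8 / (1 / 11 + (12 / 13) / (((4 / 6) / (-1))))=-1144 / 185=-6.18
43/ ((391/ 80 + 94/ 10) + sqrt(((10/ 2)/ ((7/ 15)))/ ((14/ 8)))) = 2.57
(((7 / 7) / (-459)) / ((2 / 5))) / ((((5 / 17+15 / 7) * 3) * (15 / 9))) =-7 / 15660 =-0.00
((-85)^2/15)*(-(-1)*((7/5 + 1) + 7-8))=2023/3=674.33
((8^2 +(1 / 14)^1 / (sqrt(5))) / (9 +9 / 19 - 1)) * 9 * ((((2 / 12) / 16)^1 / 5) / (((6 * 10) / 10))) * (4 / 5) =19 * sqrt(5) / 4508000 +76 / 4025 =0.02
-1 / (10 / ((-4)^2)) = -8 / 5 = -1.60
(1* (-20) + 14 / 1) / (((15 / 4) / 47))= -75.20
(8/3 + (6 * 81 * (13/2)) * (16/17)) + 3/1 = 151921/51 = 2978.84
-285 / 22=-12.95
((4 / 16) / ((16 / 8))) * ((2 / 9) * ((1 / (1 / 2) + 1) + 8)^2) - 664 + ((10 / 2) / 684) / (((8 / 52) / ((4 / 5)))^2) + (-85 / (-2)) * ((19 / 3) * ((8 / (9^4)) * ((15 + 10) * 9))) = -487496287 / 831060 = -586.60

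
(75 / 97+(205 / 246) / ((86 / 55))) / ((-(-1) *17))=65375 / 850884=0.08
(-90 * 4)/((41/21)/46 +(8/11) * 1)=-3825360/8179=-467.71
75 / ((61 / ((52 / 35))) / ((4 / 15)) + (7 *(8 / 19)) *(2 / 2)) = 296400 / 620123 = 0.48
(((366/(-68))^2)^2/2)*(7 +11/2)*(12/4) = 84113484075/5345344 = 15735.84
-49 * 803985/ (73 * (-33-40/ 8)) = 14201.61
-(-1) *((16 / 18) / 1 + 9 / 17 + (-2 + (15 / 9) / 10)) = -127 / 306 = -0.42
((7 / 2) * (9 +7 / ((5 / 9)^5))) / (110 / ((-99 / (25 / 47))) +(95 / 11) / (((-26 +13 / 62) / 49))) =-1916008975881 / 65874625000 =-29.09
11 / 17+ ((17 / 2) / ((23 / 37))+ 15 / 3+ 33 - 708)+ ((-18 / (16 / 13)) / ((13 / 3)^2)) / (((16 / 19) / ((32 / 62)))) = -827140241 / 1260584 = -656.16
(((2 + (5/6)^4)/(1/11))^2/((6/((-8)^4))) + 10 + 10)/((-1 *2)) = -5009155906/19683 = -254491.49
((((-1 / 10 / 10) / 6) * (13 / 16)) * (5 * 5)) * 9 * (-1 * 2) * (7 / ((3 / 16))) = 91 / 4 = 22.75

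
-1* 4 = -4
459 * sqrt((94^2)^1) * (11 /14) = 237303 /7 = 33900.43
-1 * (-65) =65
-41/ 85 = -0.48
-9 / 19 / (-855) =1 / 1805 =0.00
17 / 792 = 0.02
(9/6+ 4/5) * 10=23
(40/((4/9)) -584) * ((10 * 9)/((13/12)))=-41040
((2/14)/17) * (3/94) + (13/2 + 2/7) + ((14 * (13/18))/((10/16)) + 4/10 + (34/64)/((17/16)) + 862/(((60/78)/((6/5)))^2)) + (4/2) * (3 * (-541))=-10106708161/8988750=-1124.37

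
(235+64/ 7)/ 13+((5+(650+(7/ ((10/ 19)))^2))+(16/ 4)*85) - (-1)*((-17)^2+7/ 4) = 3370231/ 2275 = 1481.42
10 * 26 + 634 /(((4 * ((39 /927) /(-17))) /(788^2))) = -516998281492 /13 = -39769098576.31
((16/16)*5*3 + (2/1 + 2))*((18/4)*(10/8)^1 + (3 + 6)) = 2223/8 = 277.88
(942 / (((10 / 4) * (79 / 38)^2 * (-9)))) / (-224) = 56677 / 1310610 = 0.04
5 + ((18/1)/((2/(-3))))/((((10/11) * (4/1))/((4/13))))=2.72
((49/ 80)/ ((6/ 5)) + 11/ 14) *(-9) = -2613/ 224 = -11.67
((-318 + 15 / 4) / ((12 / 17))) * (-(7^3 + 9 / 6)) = 4907747 / 32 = 153367.09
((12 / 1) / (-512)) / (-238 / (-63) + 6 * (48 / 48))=-27 / 11264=-0.00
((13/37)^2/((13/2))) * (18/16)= 0.02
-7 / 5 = -1.40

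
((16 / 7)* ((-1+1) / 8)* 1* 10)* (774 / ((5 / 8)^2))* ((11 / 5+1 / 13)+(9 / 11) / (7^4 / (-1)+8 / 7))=0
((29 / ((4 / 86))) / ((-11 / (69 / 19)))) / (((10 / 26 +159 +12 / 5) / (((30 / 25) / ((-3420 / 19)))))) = 372853 / 43956880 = 0.01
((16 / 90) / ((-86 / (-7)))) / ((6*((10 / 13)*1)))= 91 / 29025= 0.00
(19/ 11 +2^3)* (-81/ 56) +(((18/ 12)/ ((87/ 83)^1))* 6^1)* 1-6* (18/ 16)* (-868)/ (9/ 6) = 69678825/ 17864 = 3900.52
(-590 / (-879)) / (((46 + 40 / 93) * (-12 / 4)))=-9145 / 1897761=-0.00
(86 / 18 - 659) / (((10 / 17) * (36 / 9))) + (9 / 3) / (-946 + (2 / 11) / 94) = -2039817089 / 7336215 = -278.05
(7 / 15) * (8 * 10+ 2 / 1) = 574 / 15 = 38.27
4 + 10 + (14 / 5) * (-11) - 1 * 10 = -134 / 5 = -26.80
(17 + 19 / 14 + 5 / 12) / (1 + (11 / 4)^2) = 6308 / 2877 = 2.19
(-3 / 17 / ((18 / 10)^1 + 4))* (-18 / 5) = 54 / 493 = 0.11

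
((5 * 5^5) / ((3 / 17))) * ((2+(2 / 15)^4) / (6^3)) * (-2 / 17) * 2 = -1265825 / 6561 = -192.93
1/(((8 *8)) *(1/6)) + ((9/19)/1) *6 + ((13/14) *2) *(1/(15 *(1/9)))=86187/21280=4.05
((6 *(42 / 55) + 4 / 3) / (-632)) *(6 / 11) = -244 / 47795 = -0.01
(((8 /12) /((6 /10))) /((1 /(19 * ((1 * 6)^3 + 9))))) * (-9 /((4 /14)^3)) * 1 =-1832906.25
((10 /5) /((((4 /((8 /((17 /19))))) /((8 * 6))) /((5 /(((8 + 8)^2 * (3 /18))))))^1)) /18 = 95 /68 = 1.40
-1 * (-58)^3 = 195112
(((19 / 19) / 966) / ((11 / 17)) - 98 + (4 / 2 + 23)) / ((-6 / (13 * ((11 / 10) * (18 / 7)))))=447.38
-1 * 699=-699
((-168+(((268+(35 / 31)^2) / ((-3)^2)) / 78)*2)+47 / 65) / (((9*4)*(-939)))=140413933 / 28506152610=0.00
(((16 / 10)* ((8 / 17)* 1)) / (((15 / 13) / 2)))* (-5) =-1664 / 255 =-6.53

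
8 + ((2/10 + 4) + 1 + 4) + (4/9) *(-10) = 574/45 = 12.76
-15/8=-1.88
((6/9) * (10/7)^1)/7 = 0.14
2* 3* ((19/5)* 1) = 114/5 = 22.80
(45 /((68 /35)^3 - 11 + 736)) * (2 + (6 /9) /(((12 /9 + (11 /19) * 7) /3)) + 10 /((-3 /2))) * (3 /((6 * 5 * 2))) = -42403375 /3213144583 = -0.01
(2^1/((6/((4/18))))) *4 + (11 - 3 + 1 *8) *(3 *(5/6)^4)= 211/9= 23.44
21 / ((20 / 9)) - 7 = 49 / 20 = 2.45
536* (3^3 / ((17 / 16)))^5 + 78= 8064612966196398 / 1419857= 5679876893.37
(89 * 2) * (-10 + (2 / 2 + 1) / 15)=-26344 / 15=-1756.27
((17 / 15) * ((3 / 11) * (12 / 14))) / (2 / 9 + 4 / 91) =5967 / 5995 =1.00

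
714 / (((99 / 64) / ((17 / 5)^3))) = 74834816 / 4125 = 18141.77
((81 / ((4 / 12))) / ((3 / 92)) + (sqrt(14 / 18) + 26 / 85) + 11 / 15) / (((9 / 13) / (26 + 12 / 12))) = 13 * sqrt(7) + 4941365 / 17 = 290702.92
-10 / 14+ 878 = 6141 / 7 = 877.29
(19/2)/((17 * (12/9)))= 57/136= 0.42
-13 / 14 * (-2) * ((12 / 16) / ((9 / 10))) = 65 / 42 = 1.55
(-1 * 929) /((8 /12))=-2787 /2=-1393.50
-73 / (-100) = 73 / 100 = 0.73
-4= -4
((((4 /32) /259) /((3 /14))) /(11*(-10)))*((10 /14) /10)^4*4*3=-1 /156353120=-0.00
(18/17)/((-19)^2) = 0.00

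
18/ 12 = 3/ 2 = 1.50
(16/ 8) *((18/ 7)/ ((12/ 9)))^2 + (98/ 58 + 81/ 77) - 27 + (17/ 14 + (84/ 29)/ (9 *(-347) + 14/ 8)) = -276873609/ 17741185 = -15.61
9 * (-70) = -630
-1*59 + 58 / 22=-620 / 11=-56.36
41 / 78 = 0.53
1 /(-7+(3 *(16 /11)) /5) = -55 /337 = -0.16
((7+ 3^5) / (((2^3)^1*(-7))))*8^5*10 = -10240000 / 7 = -1462857.14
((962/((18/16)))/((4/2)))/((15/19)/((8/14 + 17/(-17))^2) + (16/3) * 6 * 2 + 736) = 73112/137535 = 0.53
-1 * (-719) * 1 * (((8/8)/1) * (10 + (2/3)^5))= 1770178/243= 7284.68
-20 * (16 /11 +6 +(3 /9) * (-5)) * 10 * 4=-152800 /33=-4630.30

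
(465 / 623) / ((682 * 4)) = 15 / 54824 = 0.00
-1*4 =-4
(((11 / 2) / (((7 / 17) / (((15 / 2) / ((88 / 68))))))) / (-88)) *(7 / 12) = -1445 / 2816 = -0.51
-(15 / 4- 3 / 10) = -69 / 20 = -3.45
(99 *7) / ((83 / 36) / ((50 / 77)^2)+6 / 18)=62370000 / 522107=119.46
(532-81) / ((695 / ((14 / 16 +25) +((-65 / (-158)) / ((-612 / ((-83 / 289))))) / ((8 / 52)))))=16.79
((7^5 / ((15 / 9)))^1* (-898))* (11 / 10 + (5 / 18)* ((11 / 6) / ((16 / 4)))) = -11114086.27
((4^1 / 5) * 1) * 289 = 1156 / 5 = 231.20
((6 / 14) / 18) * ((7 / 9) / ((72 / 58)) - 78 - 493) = -184801 / 13608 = -13.58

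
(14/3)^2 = 196/9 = 21.78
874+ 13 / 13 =875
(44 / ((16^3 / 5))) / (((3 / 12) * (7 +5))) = 55 / 3072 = 0.02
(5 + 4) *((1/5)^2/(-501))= -3/4175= -0.00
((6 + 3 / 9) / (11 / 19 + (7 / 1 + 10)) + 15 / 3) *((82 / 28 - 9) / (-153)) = 26855 / 126252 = 0.21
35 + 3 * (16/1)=83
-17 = -17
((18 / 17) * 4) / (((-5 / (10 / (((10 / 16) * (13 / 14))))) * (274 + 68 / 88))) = -118272 / 2226575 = -0.05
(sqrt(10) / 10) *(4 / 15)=2 *sqrt(10) / 75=0.08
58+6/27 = 524/9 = 58.22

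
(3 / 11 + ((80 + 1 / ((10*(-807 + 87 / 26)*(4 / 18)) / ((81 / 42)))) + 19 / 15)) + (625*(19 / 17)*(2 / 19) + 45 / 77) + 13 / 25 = 7766456209 / 49730100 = 156.17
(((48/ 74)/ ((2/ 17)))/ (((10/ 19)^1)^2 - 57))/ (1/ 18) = -1325592/ 757649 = -1.75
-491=-491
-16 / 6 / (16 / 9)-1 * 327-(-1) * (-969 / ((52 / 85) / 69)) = -109620.52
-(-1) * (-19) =-19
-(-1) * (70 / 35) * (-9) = -18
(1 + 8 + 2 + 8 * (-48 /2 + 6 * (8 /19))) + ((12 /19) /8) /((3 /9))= -6101 /38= -160.55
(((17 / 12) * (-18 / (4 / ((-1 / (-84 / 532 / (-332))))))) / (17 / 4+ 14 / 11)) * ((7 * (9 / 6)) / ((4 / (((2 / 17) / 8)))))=121429 / 1296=93.70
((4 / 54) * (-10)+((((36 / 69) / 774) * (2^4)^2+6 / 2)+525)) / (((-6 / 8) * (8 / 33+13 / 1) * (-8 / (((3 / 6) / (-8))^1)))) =-38731033 / 93353688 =-0.41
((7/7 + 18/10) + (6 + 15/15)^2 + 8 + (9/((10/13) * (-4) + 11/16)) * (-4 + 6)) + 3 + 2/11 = 55.45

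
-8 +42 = 34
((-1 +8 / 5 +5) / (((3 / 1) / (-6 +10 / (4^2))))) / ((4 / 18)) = -903 / 20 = -45.15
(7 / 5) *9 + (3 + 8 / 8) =83 / 5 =16.60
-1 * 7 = -7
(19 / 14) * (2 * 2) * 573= 21774 / 7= 3110.57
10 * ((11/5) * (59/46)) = 649/23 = 28.22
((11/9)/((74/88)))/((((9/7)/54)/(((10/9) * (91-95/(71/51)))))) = 109500160/70929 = 1543.80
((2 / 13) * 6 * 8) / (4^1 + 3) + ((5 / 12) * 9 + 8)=4661 / 364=12.80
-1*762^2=-580644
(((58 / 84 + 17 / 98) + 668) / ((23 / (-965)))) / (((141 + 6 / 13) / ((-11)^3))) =1641737968585 / 6217659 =264044.39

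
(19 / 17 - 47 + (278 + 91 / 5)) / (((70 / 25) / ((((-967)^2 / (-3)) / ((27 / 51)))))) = -19895888653 / 378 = -52634626.07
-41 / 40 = -1.02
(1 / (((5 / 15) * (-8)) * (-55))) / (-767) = -0.00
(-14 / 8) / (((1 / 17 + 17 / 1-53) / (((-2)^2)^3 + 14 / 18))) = 69377 / 21996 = 3.15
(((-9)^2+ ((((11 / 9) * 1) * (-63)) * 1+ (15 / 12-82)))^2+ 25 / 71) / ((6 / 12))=6692079 / 568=11781.83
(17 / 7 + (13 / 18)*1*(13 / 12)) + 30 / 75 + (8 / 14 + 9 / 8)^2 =2747119 / 423360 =6.49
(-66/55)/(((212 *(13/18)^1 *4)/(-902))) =1.77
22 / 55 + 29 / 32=209 / 160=1.31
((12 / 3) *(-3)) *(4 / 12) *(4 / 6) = -8 / 3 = -2.67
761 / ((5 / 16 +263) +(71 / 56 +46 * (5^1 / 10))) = 85232 / 32209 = 2.65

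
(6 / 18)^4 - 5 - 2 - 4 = -890 / 81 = -10.99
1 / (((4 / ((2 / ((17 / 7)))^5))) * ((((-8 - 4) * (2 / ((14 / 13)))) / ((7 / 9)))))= -1647086 / 498369807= -0.00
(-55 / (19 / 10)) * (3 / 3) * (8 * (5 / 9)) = -128.65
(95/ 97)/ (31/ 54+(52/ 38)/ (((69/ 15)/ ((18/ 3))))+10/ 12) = 0.31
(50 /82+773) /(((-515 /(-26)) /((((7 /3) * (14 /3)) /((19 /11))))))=888992104 /3610665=246.21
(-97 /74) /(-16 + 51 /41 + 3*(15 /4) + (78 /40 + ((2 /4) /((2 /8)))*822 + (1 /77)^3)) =-9078158705 /11374918720012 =-0.00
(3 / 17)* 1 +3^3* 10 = 270.18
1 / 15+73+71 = 2161 / 15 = 144.07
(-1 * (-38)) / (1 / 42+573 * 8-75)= 1596 / 189379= 0.01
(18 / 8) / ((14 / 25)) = 225 / 56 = 4.02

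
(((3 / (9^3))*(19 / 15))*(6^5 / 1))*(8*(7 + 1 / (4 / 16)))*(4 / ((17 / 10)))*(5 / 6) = 1070080 / 153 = 6993.99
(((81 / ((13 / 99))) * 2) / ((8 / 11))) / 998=88209 / 51896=1.70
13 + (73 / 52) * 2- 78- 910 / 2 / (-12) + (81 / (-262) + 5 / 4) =-238435 / 10218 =-23.33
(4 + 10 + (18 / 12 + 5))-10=21 / 2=10.50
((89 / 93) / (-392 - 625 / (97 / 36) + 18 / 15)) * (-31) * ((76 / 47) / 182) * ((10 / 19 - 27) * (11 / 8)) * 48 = -43423990 / 58718933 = -0.74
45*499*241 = 5411655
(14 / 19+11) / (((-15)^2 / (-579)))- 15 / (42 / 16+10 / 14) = -9245293 / 266475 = -34.69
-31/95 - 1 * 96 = -9151/95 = -96.33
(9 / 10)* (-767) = -6903 / 10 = -690.30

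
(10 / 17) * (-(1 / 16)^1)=-0.04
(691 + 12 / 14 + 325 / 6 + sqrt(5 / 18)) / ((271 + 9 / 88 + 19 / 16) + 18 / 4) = 88 * sqrt(10) / 146145 + 2757304 / 1023015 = 2.70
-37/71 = -0.52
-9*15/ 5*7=-189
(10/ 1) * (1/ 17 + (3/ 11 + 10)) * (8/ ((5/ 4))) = 123648/ 187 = 661.22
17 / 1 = 17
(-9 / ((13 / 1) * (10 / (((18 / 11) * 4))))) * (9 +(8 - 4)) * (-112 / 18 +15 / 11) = 17316 / 605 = 28.62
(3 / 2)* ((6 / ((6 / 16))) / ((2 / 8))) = 96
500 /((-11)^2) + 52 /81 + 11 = 154603 /9801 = 15.77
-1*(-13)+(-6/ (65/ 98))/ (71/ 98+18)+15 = 27.52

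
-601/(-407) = 601/407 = 1.48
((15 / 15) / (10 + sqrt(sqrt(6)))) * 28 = 28 / (6^(1 / 4) + 10) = 2.42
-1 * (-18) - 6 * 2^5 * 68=-13038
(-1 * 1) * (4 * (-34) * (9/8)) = 153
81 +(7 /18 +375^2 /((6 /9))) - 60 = 1898630 /9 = 210958.89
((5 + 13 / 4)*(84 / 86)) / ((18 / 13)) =1001 / 172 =5.82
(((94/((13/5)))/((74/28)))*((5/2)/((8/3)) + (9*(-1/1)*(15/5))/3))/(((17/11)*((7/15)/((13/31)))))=-5001975/77996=-64.13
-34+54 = 20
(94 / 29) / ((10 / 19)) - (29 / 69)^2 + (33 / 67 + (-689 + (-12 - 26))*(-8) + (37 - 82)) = 5777.47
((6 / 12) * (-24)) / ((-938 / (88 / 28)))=132 / 3283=0.04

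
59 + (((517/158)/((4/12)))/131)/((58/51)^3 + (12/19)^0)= 400464017567/6784038574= 59.03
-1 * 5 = -5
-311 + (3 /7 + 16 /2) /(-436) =-949231 /3052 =-311.02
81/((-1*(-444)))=27/148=0.18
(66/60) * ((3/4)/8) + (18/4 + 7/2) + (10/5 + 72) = 82.10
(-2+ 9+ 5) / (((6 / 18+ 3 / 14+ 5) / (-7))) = -3528 / 233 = -15.14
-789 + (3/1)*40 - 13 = -682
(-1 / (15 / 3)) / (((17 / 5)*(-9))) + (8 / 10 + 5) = 4442 / 765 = 5.81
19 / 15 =1.27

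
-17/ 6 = -2.83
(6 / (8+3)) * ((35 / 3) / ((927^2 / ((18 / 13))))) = 140 / 13653783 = 0.00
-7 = -7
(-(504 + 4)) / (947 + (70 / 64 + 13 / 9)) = -0.53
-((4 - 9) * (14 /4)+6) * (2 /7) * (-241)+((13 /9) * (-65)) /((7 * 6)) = -794.09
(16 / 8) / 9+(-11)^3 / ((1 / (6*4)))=-287494 / 9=-31943.78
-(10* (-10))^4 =-100000000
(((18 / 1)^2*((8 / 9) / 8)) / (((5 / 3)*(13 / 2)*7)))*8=1728 / 455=3.80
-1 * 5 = -5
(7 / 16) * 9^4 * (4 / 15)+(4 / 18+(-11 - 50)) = 126841 / 180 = 704.67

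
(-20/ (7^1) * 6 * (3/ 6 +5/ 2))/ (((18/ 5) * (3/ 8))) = -800/ 21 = -38.10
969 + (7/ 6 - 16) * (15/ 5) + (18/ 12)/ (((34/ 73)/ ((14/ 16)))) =504461/ 544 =927.32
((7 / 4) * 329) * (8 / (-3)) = -4606 / 3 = -1535.33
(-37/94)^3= -50653/830584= -0.06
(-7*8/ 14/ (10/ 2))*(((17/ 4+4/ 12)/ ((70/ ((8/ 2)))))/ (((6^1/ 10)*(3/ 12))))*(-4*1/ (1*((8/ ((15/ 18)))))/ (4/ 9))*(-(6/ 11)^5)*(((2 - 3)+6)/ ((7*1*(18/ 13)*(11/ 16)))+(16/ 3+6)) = -0.76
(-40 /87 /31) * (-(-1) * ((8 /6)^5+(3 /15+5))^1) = -91504 /655371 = -0.14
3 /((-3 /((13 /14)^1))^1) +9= 113 /14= 8.07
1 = 1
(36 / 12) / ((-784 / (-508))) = 381 / 196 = 1.94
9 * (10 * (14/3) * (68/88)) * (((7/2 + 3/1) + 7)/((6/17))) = 273105/22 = 12413.86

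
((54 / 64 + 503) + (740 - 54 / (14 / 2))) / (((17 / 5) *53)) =1384465 / 201824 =6.86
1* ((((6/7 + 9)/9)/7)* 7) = 23/21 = 1.10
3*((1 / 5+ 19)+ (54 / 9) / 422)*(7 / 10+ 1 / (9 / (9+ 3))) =1236531 / 10550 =117.21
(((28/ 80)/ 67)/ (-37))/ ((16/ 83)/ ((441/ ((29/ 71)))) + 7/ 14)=-18191691/ 64447579390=-0.00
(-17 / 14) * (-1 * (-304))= -2584 / 7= -369.14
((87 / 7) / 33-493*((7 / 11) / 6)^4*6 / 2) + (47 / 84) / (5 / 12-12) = 124112657 / 879162768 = 0.14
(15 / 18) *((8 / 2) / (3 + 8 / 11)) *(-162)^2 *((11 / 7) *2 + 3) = 41378040 / 287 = 144174.36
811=811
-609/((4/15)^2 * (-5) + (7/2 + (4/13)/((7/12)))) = -171990/1037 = -165.85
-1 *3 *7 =-21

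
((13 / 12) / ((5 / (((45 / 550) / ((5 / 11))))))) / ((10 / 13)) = 507 / 10000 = 0.05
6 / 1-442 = -436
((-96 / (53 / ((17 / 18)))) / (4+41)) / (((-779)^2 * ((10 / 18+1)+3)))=-272 / 19779982395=-0.00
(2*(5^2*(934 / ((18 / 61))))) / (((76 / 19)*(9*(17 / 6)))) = 712175 / 459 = 1551.58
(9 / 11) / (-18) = -1 / 22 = -0.05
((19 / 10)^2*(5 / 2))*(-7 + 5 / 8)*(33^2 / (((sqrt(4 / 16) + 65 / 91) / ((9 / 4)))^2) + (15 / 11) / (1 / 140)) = -54119947833 / 239360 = -226102.72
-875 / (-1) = 875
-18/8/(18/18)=-9/4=-2.25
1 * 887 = 887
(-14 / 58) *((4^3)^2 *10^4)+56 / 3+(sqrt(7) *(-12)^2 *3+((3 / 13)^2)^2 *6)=-9885734.90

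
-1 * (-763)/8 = 763/8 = 95.38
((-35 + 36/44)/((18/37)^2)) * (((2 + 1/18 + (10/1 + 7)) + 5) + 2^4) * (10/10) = -46391303/8019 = -5785.17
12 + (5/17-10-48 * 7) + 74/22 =-61774/187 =-330.34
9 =9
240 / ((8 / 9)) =270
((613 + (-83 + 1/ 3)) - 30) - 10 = 1471/ 3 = 490.33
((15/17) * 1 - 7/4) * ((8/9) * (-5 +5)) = 0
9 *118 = 1062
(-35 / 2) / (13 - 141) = 35 / 256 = 0.14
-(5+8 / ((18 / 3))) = -19 / 3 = -6.33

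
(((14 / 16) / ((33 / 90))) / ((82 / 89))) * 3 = 28035 / 3608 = 7.77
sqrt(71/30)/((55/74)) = 37 * sqrt(2130)/825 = 2.07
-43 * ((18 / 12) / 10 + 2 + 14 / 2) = -7869 / 20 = -393.45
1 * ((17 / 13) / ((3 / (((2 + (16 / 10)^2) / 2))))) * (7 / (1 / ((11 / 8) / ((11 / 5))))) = 2261 / 520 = 4.35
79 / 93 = 0.85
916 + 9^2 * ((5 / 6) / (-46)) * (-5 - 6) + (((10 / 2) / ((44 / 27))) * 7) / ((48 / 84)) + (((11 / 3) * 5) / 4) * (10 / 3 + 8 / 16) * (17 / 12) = 217415227 / 218592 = 994.62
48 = 48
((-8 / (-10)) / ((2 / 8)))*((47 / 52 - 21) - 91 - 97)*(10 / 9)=-28856 / 39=-739.90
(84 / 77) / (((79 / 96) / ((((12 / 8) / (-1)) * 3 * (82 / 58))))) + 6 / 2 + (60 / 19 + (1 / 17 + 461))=458.78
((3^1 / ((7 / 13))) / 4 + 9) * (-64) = -4656 / 7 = -665.14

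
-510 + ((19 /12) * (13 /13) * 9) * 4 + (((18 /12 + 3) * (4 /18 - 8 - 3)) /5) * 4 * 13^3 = -85696.60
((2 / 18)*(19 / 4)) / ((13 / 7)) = 133 / 468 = 0.28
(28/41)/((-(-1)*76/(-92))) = -0.83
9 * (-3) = -27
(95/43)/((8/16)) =190/43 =4.42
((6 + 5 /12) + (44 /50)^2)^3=156878610917237 /421875000000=371.86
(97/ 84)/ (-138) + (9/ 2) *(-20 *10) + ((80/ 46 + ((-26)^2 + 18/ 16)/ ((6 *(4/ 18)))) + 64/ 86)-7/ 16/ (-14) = -97111703/ 249228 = -389.65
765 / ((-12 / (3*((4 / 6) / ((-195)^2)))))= -17 / 5070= -0.00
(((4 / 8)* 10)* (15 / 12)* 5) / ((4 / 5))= 625 / 16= 39.06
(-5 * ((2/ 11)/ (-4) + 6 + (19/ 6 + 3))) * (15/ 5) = -2000/ 11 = -181.82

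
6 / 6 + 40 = 41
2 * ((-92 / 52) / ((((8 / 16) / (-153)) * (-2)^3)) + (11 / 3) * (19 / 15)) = -126.06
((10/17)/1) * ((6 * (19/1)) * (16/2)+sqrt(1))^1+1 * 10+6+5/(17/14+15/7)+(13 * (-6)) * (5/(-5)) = 505406/799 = 632.55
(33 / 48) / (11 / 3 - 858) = -3 / 3728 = -0.00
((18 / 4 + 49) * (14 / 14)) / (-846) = -107 / 1692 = -0.06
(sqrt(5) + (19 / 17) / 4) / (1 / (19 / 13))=361 / 884 + 19 * sqrt(5) / 13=3.68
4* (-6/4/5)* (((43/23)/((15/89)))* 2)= -15308/575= -26.62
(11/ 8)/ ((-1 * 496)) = -11/ 3968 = -0.00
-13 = -13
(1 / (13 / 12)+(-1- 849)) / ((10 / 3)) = -16557 / 65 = -254.72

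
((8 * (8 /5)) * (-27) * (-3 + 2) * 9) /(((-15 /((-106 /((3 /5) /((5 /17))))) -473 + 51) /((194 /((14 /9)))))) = -1439150976 /1564549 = -919.85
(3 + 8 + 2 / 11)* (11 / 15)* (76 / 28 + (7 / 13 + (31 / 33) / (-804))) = 321876691 / 12072060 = 26.66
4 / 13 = 0.31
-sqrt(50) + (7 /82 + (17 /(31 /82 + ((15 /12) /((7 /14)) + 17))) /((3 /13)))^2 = 577777853689 /40196240100-5 * sqrt(2) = 7.30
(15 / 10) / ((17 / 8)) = 12 / 17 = 0.71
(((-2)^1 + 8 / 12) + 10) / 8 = 13 / 12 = 1.08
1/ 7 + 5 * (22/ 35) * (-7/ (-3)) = 157/ 21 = 7.48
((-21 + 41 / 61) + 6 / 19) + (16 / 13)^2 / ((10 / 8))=-18412114 / 979355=-18.80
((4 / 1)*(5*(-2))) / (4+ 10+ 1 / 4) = -160 / 57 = -2.81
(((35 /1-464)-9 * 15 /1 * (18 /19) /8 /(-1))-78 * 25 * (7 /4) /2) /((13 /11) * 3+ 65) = -221463 /7163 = -30.92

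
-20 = -20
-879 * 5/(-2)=4395/2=2197.50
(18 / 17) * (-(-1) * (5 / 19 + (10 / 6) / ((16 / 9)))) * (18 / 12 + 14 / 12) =1095 / 323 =3.39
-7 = -7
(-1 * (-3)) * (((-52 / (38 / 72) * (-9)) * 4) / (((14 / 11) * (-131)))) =-1111968 / 17423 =-63.82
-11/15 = -0.73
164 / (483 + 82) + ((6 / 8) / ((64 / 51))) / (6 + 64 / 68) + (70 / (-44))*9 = -2617473953 / 187742720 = -13.94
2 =2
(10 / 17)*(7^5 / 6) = 84035 / 51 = 1647.75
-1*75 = -75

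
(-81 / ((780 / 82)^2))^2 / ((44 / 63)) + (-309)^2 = 95482.15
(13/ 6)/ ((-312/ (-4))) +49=1765/ 36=49.03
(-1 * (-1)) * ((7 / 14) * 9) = 9 / 2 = 4.50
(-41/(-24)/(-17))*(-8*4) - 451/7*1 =-61.21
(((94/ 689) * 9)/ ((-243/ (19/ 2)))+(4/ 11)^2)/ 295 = 37919/ 132806817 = 0.00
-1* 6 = -6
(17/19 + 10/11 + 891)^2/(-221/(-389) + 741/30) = 135442281470240/4293536533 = 31545.62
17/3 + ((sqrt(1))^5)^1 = 20/3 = 6.67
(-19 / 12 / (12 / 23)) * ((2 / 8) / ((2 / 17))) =-7429 / 1152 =-6.45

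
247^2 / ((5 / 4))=244036 / 5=48807.20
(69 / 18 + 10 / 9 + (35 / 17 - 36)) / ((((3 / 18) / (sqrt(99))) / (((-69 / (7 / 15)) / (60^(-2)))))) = 33060798000 *sqrt(11) / 119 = 921430775.09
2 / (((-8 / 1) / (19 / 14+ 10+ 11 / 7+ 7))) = -279 / 56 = -4.98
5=5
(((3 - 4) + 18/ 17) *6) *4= 1.41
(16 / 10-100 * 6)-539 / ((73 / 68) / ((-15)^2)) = -41451916 / 365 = -113566.89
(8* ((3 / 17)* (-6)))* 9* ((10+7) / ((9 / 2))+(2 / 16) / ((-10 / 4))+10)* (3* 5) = -266868 / 17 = -15698.12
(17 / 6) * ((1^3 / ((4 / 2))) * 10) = 85 / 6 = 14.17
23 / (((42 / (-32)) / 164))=-60352 / 21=-2873.90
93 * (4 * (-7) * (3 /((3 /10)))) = -26040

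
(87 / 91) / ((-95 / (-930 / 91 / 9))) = 1798 / 157339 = 0.01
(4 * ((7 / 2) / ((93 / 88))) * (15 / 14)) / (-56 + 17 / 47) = -4136 / 16213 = -0.26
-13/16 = -0.81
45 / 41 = 1.10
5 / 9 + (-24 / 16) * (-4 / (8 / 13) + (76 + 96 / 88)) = -41711 / 396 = -105.33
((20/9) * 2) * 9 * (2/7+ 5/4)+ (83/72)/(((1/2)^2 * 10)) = 77981/1260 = 61.89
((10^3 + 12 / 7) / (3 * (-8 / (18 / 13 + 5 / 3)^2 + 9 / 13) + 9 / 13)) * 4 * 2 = 368817176 / 8811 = 41858.72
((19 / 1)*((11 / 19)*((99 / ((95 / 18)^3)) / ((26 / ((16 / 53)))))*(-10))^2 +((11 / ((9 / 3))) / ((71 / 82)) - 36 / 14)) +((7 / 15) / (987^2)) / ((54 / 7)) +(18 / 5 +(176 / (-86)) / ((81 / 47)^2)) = 757910590667015441927742001217 / 164291184746523312857971751250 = 4.61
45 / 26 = 1.73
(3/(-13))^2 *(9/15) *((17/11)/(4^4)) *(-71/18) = -3621/4759040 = -0.00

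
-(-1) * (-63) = -63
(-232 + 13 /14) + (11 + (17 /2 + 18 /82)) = -211.35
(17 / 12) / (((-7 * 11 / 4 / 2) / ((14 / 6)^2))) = -238 / 297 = -0.80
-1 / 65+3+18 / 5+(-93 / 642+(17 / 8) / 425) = 1792931 / 278200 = 6.44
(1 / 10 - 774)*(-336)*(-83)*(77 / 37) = -8309271432 / 185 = -44914980.71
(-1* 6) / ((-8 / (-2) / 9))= -27 / 2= -13.50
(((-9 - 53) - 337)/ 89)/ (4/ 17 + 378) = -6783/ 572270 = -0.01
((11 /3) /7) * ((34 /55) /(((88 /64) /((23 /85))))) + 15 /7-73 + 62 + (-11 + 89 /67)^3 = -1586638095466 /1736906325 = -913.49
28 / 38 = 14 / 19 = 0.74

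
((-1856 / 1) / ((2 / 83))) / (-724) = 106.39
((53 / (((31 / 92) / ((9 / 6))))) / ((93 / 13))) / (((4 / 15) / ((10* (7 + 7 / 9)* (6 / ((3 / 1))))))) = 55464500 / 2883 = 19238.47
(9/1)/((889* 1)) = 9/889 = 0.01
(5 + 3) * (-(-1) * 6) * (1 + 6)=336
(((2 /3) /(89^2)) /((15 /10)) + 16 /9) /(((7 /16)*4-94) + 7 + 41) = -506960 /12618153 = -0.04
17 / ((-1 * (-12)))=17 / 12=1.42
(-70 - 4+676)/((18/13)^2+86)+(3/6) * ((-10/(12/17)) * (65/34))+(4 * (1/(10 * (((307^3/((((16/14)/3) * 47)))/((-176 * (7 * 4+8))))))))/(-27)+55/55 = -3084486204757339/541684022158440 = -5.69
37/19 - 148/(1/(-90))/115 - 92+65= 39668/437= 90.77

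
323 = 323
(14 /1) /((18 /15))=35 /3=11.67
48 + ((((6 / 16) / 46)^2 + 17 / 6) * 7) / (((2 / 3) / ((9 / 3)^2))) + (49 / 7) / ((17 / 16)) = 322.34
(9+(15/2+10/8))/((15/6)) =7.10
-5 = -5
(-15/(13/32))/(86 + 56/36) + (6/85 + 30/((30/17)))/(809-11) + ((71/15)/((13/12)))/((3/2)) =145484441/57904210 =2.51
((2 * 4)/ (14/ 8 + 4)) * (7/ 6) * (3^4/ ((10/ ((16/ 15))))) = 8064/ 575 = 14.02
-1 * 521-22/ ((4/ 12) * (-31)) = -16085/ 31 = -518.87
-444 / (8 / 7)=-777 / 2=-388.50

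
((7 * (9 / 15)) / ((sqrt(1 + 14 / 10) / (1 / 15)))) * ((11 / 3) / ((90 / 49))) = 3773 * sqrt(15) / 40500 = 0.36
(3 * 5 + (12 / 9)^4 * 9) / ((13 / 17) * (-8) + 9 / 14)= -93058 / 11727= -7.94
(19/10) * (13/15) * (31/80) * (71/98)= 543647/1176000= 0.46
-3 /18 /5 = -1 /30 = -0.03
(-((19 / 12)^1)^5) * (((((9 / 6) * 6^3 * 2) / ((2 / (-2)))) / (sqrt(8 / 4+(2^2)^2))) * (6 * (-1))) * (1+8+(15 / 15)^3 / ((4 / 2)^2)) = -91615663 * sqrt(2) / 1536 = -84351.64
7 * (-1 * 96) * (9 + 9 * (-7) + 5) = 32928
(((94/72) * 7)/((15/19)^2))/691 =118769/5597100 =0.02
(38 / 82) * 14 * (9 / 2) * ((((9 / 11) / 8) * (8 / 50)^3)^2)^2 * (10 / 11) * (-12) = -772032135168 / 78714978694915771484375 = -0.00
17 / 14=1.21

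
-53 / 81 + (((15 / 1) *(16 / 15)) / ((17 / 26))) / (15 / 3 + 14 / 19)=542015 / 150093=3.61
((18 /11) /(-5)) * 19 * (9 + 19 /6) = -4161 /55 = -75.65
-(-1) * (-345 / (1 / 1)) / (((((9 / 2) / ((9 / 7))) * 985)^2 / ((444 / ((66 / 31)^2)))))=-0.00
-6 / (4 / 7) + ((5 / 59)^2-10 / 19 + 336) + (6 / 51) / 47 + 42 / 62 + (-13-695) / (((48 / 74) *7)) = 1946383532605 / 11467378237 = 169.73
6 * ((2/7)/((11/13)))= 156/77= 2.03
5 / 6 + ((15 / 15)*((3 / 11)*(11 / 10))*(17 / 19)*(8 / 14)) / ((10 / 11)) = 19991 / 19950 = 1.00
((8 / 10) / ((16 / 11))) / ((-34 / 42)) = -231 / 340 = -0.68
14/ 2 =7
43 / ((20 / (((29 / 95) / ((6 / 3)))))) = 1247 / 3800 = 0.33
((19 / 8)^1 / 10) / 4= 0.06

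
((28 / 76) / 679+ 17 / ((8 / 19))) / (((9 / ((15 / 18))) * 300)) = 595297 / 47770560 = 0.01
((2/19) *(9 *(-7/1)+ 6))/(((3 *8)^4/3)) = -1/18432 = -0.00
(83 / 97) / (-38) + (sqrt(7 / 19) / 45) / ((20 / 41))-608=-2241171 / 3686 + 41 * sqrt(133) / 17100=-607.99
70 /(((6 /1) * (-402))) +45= 54235 /1206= 44.97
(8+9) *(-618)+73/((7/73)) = -68213/7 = -9744.71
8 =8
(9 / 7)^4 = 6561 / 2401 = 2.73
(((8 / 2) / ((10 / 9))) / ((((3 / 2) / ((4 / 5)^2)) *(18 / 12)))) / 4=32 / 125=0.26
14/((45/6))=28/15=1.87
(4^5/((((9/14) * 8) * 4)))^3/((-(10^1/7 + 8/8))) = -629407744/12393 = -50787.36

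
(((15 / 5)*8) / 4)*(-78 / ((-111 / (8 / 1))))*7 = 8736 / 37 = 236.11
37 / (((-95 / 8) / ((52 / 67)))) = -15392 / 6365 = -2.42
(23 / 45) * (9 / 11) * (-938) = -21574 / 55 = -392.25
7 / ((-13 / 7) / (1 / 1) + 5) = 49 / 22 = 2.23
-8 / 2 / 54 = -2 / 27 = -0.07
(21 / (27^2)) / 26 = 7 / 6318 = 0.00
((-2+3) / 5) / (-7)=-1 / 35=-0.03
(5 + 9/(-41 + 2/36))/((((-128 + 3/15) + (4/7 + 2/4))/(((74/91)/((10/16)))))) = -320864/6537927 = -0.05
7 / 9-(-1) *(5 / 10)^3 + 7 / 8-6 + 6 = 16 / 9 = 1.78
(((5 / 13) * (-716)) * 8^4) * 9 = -131973120 / 13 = -10151778.46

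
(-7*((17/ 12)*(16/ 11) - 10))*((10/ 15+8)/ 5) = 47684/ 495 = 96.33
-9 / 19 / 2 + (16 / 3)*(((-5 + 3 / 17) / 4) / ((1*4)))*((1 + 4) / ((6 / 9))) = -7943 / 646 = -12.30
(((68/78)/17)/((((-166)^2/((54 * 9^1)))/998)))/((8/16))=161676/89557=1.81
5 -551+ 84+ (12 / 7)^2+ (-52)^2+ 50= 112452 / 49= 2294.94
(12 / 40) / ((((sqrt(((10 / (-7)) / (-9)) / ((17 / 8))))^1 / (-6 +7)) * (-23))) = -9 * sqrt(595) / 4600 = -0.05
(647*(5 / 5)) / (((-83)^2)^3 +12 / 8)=1294 / 653880746741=0.00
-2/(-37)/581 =2/21497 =0.00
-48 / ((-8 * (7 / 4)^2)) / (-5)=-96 / 245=-0.39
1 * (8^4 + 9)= 4105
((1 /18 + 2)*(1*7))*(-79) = -20461 /18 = -1136.72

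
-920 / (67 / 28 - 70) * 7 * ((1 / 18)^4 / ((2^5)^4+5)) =11270 / 13023347708313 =0.00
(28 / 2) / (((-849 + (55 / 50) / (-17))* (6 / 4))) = -4760 / 433023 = -0.01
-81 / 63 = -9 / 7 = -1.29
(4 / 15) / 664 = 1 / 2490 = 0.00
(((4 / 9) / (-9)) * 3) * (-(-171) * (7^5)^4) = -6064212238618512076 / 3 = -2021404079539504025.33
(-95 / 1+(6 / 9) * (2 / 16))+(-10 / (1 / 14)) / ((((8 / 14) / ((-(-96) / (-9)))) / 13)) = 406541 / 12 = 33878.42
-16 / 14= -8 / 7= -1.14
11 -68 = -57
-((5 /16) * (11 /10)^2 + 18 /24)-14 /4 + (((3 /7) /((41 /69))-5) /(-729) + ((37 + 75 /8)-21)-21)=-16554103 /66951360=-0.25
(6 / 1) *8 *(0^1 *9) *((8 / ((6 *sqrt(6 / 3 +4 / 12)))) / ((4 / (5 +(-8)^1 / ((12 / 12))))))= 0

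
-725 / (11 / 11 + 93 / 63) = -15225 / 52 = -292.79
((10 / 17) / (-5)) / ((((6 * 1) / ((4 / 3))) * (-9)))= 4 / 1377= 0.00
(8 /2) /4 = 1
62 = 62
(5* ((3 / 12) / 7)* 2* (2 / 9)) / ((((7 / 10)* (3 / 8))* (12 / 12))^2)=32000 / 27783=1.15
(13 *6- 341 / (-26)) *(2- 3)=-2369 / 26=-91.12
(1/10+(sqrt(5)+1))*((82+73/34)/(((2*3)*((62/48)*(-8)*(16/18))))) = -25749*sqrt(5)/16864 - 283239/168640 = -5.09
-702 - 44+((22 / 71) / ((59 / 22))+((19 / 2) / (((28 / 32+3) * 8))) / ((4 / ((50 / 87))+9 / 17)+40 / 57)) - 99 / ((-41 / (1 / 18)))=-787838297115263 / 1056490100389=-745.71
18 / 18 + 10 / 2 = 6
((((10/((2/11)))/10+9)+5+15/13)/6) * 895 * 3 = 9242.60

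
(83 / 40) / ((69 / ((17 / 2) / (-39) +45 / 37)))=0.03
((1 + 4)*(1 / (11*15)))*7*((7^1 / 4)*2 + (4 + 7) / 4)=175 / 132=1.33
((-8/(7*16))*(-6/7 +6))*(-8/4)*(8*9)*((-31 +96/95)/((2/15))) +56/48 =-9493565/798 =-11896.70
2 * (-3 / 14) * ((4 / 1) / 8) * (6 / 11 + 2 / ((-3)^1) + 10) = -163 / 77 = -2.12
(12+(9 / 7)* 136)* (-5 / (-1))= 934.29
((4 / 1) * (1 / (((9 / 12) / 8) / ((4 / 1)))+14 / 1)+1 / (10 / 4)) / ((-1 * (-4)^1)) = 1703 / 30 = 56.77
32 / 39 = 0.82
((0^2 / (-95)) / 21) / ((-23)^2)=0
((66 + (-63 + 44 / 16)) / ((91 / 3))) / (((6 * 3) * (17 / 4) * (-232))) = -23 / 2153424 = -0.00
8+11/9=83/9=9.22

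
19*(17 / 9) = 323 / 9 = 35.89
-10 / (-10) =1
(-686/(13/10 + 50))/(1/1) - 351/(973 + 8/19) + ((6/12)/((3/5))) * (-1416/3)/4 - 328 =-154641476/351405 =-440.07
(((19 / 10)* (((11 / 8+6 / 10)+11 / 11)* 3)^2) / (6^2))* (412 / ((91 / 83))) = 328597913 / 208000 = 1579.80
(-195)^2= 38025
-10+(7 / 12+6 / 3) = -89 / 12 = -7.42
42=42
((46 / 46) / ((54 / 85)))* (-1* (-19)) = 1615 / 54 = 29.91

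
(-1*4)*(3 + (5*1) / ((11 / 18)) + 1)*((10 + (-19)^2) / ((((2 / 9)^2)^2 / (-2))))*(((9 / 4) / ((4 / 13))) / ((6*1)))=6360384303 / 352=18069273.59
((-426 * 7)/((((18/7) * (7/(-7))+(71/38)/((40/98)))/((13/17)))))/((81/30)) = -420.98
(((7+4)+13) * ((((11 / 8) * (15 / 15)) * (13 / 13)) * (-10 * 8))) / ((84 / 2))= -440 / 7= -62.86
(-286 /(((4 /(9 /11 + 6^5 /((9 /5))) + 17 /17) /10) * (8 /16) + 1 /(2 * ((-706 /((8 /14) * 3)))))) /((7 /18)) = -1727435801520 /114701143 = -15060.32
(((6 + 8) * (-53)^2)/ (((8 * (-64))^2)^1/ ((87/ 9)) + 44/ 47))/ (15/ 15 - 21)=-26800669/ 369635800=-0.07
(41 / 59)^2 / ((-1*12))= -1681 / 41772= -0.04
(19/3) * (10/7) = 190/21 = 9.05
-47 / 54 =-0.87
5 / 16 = 0.31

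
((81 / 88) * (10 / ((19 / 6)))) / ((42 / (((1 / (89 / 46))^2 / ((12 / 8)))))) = 142830 / 11588423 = 0.01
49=49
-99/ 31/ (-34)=99/ 1054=0.09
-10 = -10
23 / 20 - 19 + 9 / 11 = -3747 / 220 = -17.03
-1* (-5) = 5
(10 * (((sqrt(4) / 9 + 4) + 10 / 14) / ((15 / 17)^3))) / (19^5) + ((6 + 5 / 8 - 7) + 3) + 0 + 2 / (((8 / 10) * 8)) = 2.94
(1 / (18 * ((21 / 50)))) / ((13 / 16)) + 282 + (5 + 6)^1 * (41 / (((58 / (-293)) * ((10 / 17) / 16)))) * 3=-185629.37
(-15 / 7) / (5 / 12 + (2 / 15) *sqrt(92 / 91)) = -292500 / 50987 + 14400 *sqrt(2093) / 356909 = -3.89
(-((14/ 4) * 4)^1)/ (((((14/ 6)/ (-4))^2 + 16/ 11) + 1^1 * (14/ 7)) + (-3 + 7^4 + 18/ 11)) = -22176/ 3807035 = -0.01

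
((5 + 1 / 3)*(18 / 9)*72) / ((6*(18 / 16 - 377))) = -1024 / 3007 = -0.34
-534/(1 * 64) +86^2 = 7387.66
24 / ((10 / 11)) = 132 / 5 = 26.40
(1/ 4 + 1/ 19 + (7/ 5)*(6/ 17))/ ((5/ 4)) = 5147/ 8075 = 0.64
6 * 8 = 48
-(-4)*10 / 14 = 20 / 7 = 2.86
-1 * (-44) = 44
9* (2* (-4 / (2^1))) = -36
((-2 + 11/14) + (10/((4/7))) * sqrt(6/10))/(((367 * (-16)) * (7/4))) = -0.00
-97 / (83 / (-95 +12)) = 97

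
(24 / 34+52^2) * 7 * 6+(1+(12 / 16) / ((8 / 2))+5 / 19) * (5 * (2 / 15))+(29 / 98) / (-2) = 14383383397 / 126616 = 113598.47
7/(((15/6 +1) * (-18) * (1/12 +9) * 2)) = -2/327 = -0.01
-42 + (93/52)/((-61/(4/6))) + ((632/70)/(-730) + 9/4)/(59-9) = -85045758501/2026115000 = -41.97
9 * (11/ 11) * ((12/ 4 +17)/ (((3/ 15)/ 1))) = 900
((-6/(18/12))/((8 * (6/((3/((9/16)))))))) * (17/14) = -34/63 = -0.54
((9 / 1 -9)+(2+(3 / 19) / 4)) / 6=155 / 456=0.34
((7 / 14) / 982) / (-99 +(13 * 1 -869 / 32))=-8 / 1777911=-0.00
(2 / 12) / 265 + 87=138331 / 1590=87.00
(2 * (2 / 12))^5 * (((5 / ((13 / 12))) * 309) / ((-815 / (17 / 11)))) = -7004 / 629343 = -0.01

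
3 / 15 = 1 / 5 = 0.20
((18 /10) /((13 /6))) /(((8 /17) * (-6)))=-153 /520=-0.29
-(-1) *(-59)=-59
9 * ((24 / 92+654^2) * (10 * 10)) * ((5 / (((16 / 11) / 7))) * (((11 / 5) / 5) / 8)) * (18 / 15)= 112486596453 / 184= 611340198.11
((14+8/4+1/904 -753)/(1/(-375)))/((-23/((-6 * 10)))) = 3747639375/5198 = 720977.18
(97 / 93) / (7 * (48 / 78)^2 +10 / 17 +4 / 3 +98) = 278681 / 27406232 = 0.01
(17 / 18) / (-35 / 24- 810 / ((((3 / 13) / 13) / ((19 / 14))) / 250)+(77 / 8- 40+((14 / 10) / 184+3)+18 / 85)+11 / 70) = -930580 / 15254365189071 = -0.00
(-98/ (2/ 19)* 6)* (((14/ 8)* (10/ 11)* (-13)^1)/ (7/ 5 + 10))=111475/ 11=10134.09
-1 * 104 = -104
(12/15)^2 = 16/25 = 0.64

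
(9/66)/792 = 1/5808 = 0.00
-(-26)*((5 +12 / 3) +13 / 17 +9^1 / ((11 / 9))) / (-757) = -83278 / 141559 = -0.59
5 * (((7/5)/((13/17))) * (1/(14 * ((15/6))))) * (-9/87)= -51/1885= -0.03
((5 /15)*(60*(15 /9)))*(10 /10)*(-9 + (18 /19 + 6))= -1300 /19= -68.42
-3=-3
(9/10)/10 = 9/100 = 0.09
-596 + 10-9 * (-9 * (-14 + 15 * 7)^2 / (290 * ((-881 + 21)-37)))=-3925819 / 6670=-588.58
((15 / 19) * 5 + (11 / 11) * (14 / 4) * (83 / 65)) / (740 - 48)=20789 / 1709240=0.01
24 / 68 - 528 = -8970 / 17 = -527.65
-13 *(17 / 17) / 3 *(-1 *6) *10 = 260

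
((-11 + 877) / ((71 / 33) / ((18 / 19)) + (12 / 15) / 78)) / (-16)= -8359065 / 352324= -23.73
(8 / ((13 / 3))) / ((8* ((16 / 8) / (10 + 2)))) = 18 / 13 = 1.38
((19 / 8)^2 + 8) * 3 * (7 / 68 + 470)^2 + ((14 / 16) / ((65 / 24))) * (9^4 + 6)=174002100711867 / 19235840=9045724.06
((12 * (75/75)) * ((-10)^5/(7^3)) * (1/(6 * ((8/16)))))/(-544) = 12500/5831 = 2.14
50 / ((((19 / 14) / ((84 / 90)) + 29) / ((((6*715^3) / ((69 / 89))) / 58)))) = 318811668175000 / 3981323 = 80076815.72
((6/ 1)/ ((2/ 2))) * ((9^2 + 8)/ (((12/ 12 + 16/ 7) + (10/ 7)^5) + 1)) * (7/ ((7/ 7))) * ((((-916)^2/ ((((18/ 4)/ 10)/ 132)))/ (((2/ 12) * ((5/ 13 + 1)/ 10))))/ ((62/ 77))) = 7739019548882702080/ 1599879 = 4837253035312.48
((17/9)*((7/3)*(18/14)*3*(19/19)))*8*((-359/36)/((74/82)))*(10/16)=-1251115/1332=-939.28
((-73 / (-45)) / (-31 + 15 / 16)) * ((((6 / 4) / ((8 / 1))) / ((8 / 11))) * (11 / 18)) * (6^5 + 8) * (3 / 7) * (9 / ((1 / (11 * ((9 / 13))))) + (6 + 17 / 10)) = -12168596957 / 5627700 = -2162.27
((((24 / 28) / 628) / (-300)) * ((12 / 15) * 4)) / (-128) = 1 / 8792000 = 0.00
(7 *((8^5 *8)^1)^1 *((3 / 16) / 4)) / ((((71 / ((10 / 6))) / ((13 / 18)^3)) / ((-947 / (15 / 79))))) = -589081153024 / 155277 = -3793743.78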